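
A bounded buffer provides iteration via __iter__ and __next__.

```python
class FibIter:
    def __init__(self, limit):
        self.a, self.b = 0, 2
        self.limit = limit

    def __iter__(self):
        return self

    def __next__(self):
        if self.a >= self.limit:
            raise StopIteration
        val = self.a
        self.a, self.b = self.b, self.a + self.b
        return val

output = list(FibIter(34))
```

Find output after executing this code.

Step 1: Fibonacci-like sequence (a=0, b=2) until >= 34:
  Yield 0, then a,b = 2,2
  Yield 2, then a,b = 2,4
  Yield 2, then a,b = 4,6
  Yield 4, then a,b = 6,10
  Yield 6, then a,b = 10,16
  Yield 10, then a,b = 16,26
  Yield 16, then a,b = 26,42
  Yield 26, then a,b = 42,68
Step 2: 42 >= 34, stop.
Therefore output = [0, 2, 2, 4, 6, 10, 16, 26].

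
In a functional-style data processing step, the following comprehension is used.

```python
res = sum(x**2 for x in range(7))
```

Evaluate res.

Step 1: Compute x**2 for each x in range(7):
  x=0: 0**2 = 0
  x=1: 1**2 = 1
  x=2: 2**2 = 4
  x=3: 3**2 = 9
  x=4: 4**2 = 16
  x=5: 5**2 = 25
  x=6: 6**2 = 36
Step 2: sum = 0 + 1 + 4 + 9 + 16 + 25 + 36 = 91.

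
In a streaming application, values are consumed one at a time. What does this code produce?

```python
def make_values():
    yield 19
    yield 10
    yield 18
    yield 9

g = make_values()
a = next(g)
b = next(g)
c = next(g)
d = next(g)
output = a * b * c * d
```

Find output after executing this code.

Step 1: Create generator and consume all values:
  a = next(g) = 19
  b = next(g) = 10
  c = next(g) = 18
  d = next(g) = 9
Step 2: output = 19 * 10 * 18 * 9 = 30780.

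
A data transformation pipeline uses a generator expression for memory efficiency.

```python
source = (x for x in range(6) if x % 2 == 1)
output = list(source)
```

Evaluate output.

Step 1: Filter range(6) keeping only odd values:
  x=0: even, excluded
  x=1: odd, included
  x=2: even, excluded
  x=3: odd, included
  x=4: even, excluded
  x=5: odd, included
Therefore output = [1, 3, 5].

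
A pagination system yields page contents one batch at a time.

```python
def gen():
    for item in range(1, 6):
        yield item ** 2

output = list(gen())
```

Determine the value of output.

Step 1: For each item in range(1, 6), yield item**2:
  item=1: yield 1**2 = 1
  item=2: yield 2**2 = 4
  item=3: yield 3**2 = 9
  item=4: yield 4**2 = 16
  item=5: yield 5**2 = 25
Therefore output = [1, 4, 9, 16, 25].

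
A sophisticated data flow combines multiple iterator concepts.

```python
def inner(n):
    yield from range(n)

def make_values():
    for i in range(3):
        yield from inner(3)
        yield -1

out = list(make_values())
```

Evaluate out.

Step 1: For each i in range(3):
  i=0: yield from inner(3) -> [0, 1, 2], then yield -1
  i=1: yield from inner(3) -> [0, 1, 2], then yield -1
  i=2: yield from inner(3) -> [0, 1, 2], then yield -1
Therefore out = [0, 1, 2, -1, 0, 1, 2, -1, 0, 1, 2, -1].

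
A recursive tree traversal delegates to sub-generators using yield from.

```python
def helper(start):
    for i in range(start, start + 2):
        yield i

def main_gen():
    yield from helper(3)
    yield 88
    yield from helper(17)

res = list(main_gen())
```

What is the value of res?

Step 1: main_gen() delegates to helper(3):
  yield 3
  yield 4
Step 2: yield 88
Step 3: Delegates to helper(17):
  yield 17
  yield 18
Therefore res = [3, 4, 88, 17, 18].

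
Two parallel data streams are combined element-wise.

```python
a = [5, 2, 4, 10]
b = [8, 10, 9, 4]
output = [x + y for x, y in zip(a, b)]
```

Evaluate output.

Step 1: Add corresponding elements:
  5 + 8 = 13
  2 + 10 = 12
  4 + 9 = 13
  10 + 4 = 14
Therefore output = [13, 12, 13, 14].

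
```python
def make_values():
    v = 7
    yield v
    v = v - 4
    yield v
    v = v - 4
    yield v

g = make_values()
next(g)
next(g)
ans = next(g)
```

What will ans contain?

Step 1: Trace through generator execution:
  Yield 1: v starts at 7, yield 7
  Yield 2: v = 7 - 4 = 3, yield 3
  Yield 3: v = 3 - 4 = -1, yield -1
Step 2: First next() gets 7, second next() gets the second value, third next() yields -1.
Therefore ans = -1.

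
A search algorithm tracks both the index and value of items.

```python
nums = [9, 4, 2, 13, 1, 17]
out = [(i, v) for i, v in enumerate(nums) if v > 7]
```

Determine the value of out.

Step 1: Filter enumerate([9, 4, 2, 13, 1, 17]) keeping v > 7:
  (0, 9): 9 > 7, included
  (1, 4): 4 <= 7, excluded
  (2, 2): 2 <= 7, excluded
  (3, 13): 13 > 7, included
  (4, 1): 1 <= 7, excluded
  (5, 17): 17 > 7, included
Therefore out = [(0, 9), (3, 13), (5, 17)].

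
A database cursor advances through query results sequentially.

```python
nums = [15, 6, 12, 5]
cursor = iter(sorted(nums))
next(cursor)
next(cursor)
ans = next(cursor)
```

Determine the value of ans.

Step 1: sorted([15, 6, 12, 5]) = [5, 6, 12, 15].
Step 2: Create iterator and skip 2 elements.
Step 3: next() returns 12.
Therefore ans = 12.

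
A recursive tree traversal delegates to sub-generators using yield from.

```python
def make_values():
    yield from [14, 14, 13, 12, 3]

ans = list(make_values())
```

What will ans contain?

Step 1: yield from delegates to the iterable, yielding each element.
Step 2: Collected values: [14, 14, 13, 12, 3].
Therefore ans = [14, 14, 13, 12, 3].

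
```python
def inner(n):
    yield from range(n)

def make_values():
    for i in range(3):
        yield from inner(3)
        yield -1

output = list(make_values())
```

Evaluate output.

Step 1: For each i in range(3):
  i=0: yield from inner(3) -> [0, 1, 2], then yield -1
  i=1: yield from inner(3) -> [0, 1, 2], then yield -1
  i=2: yield from inner(3) -> [0, 1, 2], then yield -1
Therefore output = [0, 1, 2, -1, 0, 1, 2, -1, 0, 1, 2, -1].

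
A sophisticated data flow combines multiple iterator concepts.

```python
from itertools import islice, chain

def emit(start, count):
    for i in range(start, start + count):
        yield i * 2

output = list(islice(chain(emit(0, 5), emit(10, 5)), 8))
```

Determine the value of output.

Step 1: emit(0, 5) yields [0, 2, 4, 6, 8].
Step 2: emit(10, 5) yields [20, 22, 24, 26, 28].
Step 3: chain concatenates: [0, 2, 4, 6, 8, 20, 22, 24, 26, 28].
Step 4: islice takes first 8: [0, 2, 4, 6, 8, 20, 22, 24].
Therefore output = [0, 2, 4, 6, 8, 20, 22, 24].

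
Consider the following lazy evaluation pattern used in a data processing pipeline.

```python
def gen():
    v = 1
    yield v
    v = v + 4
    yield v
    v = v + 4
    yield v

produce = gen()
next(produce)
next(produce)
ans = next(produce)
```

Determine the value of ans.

Step 1: Trace through generator execution:
  Yield 1: v starts at 1, yield 1
  Yield 2: v = 1 + 4 = 5, yield 5
  Yield 3: v = 5 + 4 = 9, yield 9
Step 2: First next() gets 1, second next() gets the second value, third next() yields 9.
Therefore ans = 9.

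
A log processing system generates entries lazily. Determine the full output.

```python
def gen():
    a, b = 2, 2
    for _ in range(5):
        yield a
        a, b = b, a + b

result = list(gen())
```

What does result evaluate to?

Step 1: Fibonacci-like sequence starting with a=2, b=2:
  Iteration 1: yield a=2, then a,b = 2,4
  Iteration 2: yield a=2, then a,b = 4,6
  Iteration 3: yield a=4, then a,b = 6,10
  Iteration 4: yield a=6, then a,b = 10,16
  Iteration 5: yield a=10, then a,b = 16,26
Therefore result = [2, 2, 4, 6, 10].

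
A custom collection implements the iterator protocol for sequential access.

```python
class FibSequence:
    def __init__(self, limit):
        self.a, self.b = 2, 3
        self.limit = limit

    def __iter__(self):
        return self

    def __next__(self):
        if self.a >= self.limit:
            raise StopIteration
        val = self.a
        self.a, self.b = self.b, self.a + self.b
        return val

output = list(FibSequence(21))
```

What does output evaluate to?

Step 1: Fibonacci-like sequence (a=2, b=3) until >= 21:
  Yield 2, then a,b = 3,5
  Yield 3, then a,b = 5,8
  Yield 5, then a,b = 8,13
  Yield 8, then a,b = 13,21
  Yield 13, then a,b = 21,34
Step 2: 21 >= 21, stop.
Therefore output = [2, 3, 5, 8, 13].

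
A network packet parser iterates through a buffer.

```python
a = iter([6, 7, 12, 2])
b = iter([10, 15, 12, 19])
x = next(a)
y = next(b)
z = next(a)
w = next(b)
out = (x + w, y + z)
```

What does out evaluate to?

Step 1: a iterates [6, 7, 12, 2], b iterates [10, 15, 12, 19].
Step 2: x = next(a) = 6, y = next(b) = 10.
Step 3: z = next(a) = 7, w = next(b) = 15.
Step 4: out = (6 + 15, 10 + 7) = (21, 17).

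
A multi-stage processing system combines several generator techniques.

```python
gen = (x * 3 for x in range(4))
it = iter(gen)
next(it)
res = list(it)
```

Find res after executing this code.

Step 1: Generator produces [0, 3, 6, 9].
Step 2: next(it) consumes first element (0).
Step 3: list(it) collects remaining: [3, 6, 9].
Therefore res = [3, 6, 9].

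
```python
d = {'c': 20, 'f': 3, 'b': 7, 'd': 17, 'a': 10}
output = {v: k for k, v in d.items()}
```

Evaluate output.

Step 1: Invert dict (swap keys and values):
  'c': 20 -> 20: 'c'
  'f': 3 -> 3: 'f'
  'b': 7 -> 7: 'b'
  'd': 17 -> 17: 'd'
  'a': 10 -> 10: 'a'
Therefore output = {20: 'c', 3: 'f', 7: 'b', 17: 'd', 10: 'a'}.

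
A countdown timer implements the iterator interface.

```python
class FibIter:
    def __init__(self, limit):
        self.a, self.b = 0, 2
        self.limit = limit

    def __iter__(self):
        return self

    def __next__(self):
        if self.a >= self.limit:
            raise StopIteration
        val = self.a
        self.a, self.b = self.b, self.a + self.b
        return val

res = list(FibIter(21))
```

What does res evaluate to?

Step 1: Fibonacci-like sequence (a=0, b=2) until >= 21:
  Yield 0, then a,b = 2,2
  Yield 2, then a,b = 2,4
  Yield 2, then a,b = 4,6
  Yield 4, then a,b = 6,10
  Yield 6, then a,b = 10,16
  Yield 10, then a,b = 16,26
  Yield 16, then a,b = 26,42
Step 2: 26 >= 21, stop.
Therefore res = [0, 2, 2, 4, 6, 10, 16].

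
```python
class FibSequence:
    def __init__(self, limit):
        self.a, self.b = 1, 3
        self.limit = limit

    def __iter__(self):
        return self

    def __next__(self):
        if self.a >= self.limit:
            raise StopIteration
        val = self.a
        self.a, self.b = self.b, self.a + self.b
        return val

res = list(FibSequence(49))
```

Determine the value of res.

Step 1: Fibonacci-like sequence (a=1, b=3) until >= 49:
  Yield 1, then a,b = 3,4
  Yield 3, then a,b = 4,7
  Yield 4, then a,b = 7,11
  Yield 7, then a,b = 11,18
  Yield 11, then a,b = 18,29
  Yield 18, then a,b = 29,47
  Yield 29, then a,b = 47,76
  Yield 47, then a,b = 76,123
Step 2: 76 >= 49, stop.
Therefore res = [1, 3, 4, 7, 11, 18, 29, 47].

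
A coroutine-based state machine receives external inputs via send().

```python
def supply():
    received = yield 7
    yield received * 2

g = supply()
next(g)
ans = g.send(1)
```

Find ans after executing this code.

Step 1: next(g) advances to first yield, producing 7.
Step 2: send(1) resumes, received = 1.
Step 3: yield received * 2 = 1 * 2 = 2.
Therefore ans = 2.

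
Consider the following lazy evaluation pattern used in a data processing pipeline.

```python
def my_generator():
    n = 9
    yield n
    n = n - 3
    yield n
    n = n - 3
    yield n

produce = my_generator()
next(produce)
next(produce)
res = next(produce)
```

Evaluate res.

Step 1: Trace through generator execution:
  Yield 1: n starts at 9, yield 9
  Yield 2: n = 9 - 3 = 6, yield 6
  Yield 3: n = 6 - 3 = 3, yield 3
Step 2: First next() gets 9, second next() gets the second value, third next() yields 3.
Therefore res = 3.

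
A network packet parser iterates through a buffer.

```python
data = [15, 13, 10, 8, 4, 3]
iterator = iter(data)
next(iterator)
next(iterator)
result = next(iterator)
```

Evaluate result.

Step 1: Create iterator over [15, 13, 10, 8, 4, 3].
Step 2: next() consumes 15.
Step 3: next() consumes 13.
Step 4: next() returns 10.
Therefore result = 10.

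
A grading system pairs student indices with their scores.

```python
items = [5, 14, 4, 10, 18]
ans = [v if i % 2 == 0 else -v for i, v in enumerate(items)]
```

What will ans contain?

Step 1: For each (i, v), keep v if i is even, negate if odd:
  i=0 (even): keep 5
  i=1 (odd): negate to -14
  i=2 (even): keep 4
  i=3 (odd): negate to -10
  i=4 (even): keep 18
Therefore ans = [5, -14, 4, -10, 18].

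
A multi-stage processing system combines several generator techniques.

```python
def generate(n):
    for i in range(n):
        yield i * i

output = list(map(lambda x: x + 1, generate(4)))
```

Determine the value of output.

Step 1: generate(4) yields squares: [0, 1, 4, 9].
Step 2: map adds 1 to each: [1, 2, 5, 10].
Therefore output = [1, 2, 5, 10].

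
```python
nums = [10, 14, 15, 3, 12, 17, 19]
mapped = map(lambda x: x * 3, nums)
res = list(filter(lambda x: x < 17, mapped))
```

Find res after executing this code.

Step 1: Map x * 3:
  10 -> 30
  14 -> 42
  15 -> 45
  3 -> 9
  12 -> 36
  17 -> 51
  19 -> 57
Step 2: Filter for < 17:
  30: removed
  42: removed
  45: removed
  9: kept
  36: removed
  51: removed
  57: removed
Therefore res = [9].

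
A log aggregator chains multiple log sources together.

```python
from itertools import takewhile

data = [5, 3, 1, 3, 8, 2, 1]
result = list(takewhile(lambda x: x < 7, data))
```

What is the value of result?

Step 1: takewhile stops at first element >= 7:
  5 < 7: take
  3 < 7: take
  1 < 7: take
  3 < 7: take
  8 >= 7: stop
Therefore result = [5, 3, 1, 3].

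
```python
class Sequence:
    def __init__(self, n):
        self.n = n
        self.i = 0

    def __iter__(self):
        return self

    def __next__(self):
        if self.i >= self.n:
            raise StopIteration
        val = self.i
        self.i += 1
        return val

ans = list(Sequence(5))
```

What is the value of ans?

Step 1: Sequence(5) creates an iterator counting 0 to 4.
Step 2: list() consumes all values: [0, 1, 2, 3, 4].
Therefore ans = [0, 1, 2, 3, 4].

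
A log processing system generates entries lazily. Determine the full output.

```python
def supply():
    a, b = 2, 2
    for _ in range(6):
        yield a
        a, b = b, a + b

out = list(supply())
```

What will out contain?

Step 1: Fibonacci-like sequence starting with a=2, b=2:
  Iteration 1: yield a=2, then a,b = 2,4
  Iteration 2: yield a=2, then a,b = 4,6
  Iteration 3: yield a=4, then a,b = 6,10
  Iteration 4: yield a=6, then a,b = 10,16
  Iteration 5: yield a=10, then a,b = 16,26
  Iteration 6: yield a=16, then a,b = 26,42
Therefore out = [2, 2, 4, 6, 10, 16].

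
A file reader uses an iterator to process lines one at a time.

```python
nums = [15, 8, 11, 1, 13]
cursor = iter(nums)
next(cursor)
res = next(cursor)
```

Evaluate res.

Step 1: Create iterator over [15, 8, 11, 1, 13].
Step 2: next() consumes 15.
Step 3: next() returns 8.
Therefore res = 8.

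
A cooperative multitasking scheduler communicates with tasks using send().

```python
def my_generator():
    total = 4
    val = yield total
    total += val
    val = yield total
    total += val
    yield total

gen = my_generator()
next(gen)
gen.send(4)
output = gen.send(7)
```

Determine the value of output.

Step 1: next() -> yield total=4.
Step 2: send(4) -> val=4, total = 4+4 = 8, yield 8.
Step 3: send(7) -> val=7, total = 8+7 = 15, yield 15.
Therefore output = 15.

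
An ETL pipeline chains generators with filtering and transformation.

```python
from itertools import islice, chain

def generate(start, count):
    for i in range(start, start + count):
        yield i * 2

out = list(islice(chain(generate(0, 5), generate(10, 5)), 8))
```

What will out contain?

Step 1: generate(0, 5) yields [0, 2, 4, 6, 8].
Step 2: generate(10, 5) yields [20, 22, 24, 26, 28].
Step 3: chain concatenates: [0, 2, 4, 6, 8, 20, 22, 24, 26, 28].
Step 4: islice takes first 8: [0, 2, 4, 6, 8, 20, 22, 24].
Therefore out = [0, 2, 4, 6, 8, 20, 22, 24].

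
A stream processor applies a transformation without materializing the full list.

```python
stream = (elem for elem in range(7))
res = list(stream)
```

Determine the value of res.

Step 1: Generator expression iterates range(7): [0, 1, 2, 3, 4, 5, 6].
Step 2: list() collects all values.
Therefore res = [0, 1, 2, 3, 4, 5, 6].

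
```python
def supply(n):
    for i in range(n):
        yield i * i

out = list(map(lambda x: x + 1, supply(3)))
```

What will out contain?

Step 1: supply(3) yields squares: [0, 1, 4].
Step 2: map adds 1 to each: [1, 2, 5].
Therefore out = [1, 2, 5].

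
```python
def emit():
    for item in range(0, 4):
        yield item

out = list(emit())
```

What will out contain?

Step 1: The generator yields each value from range(0, 4).
Step 2: list() consumes all yields: [0, 1, 2, 3].
Therefore out = [0, 1, 2, 3].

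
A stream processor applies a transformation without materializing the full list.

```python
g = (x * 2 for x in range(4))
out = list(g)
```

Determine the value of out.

Step 1: For each x in range(4), compute x*2:
  x=0: 0*2 = 0
  x=1: 1*2 = 2
  x=2: 2*2 = 4
  x=3: 3*2 = 6
Therefore out = [0, 2, 4, 6].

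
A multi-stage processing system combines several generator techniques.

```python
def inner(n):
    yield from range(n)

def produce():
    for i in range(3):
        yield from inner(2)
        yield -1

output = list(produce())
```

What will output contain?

Step 1: For each i in range(3):
  i=0: yield from inner(2) -> [0, 1], then yield -1
  i=1: yield from inner(2) -> [0, 1], then yield -1
  i=2: yield from inner(2) -> [0, 1], then yield -1
Therefore output = [0, 1, -1, 0, 1, -1, 0, 1, -1].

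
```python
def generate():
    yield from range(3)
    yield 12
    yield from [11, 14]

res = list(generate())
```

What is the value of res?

Step 1: Trace yields in order:
  yield 0
  yield 1
  yield 2
  yield 12
  yield 11
  yield 14
Therefore res = [0, 1, 2, 12, 11, 14].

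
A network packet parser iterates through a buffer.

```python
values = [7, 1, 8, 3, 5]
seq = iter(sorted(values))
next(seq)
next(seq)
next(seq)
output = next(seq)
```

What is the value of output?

Step 1: sorted([7, 1, 8, 3, 5]) = [1, 3, 5, 7, 8].
Step 2: Create iterator and skip 3 elements.
Step 3: next() returns 7.
Therefore output = 7.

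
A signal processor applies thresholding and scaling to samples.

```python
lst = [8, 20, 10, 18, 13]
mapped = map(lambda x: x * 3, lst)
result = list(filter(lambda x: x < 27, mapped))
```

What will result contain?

Step 1: Map x * 3:
  8 -> 24
  20 -> 60
  10 -> 30
  18 -> 54
  13 -> 39
Step 2: Filter for < 27:
  24: kept
  60: removed
  30: removed
  54: removed
  39: removed
Therefore result = [24].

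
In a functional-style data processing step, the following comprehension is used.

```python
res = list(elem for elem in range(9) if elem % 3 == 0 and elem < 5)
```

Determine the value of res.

Step 1: Filter range(9) where elem % 3 == 0 and elem < 5:
  elem=0: both conditions met, included
  elem=1: excluded (1 % 3 != 0)
  elem=2: excluded (2 % 3 != 0)
  elem=3: both conditions met, included
  elem=4: excluded (4 % 3 != 0)
  elem=5: excluded (5 % 3 != 0, 5 >= 5)
  elem=6: excluded (6 >= 5)
  elem=7: excluded (7 % 3 != 0, 7 >= 5)
  elem=8: excluded (8 % 3 != 0, 8 >= 5)
Therefore res = [0, 3].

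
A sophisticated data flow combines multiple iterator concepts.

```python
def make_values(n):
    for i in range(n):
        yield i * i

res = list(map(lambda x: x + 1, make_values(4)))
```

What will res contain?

Step 1: make_values(4) yields squares: [0, 1, 4, 9].
Step 2: map adds 1 to each: [1, 2, 5, 10].
Therefore res = [1, 2, 5, 10].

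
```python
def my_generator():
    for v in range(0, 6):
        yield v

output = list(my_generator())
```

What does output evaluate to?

Step 1: The generator yields each value from range(0, 6).
Step 2: list() consumes all yields: [0, 1, 2, 3, 4, 5].
Therefore output = [0, 1, 2, 3, 4, 5].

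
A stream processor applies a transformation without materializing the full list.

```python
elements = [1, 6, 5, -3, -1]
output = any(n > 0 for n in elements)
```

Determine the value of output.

Step 1: Check n > 0 for each element in [1, 6, 5, -3, -1]:
  1 > 0: True
  6 > 0: True
  5 > 0: True
  -3 > 0: False
  -1 > 0: False
Step 2: any() returns True.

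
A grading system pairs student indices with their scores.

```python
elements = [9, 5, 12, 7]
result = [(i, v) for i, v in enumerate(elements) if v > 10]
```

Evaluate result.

Step 1: Filter enumerate([9, 5, 12, 7]) keeping v > 10:
  (0, 9): 9 <= 10, excluded
  (1, 5): 5 <= 10, excluded
  (2, 12): 12 > 10, included
  (3, 7): 7 <= 10, excluded
Therefore result = [(2, 12)].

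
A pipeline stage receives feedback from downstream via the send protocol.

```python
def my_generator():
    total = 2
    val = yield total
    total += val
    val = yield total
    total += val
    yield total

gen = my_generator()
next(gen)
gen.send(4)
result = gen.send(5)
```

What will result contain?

Step 1: next() -> yield total=2.
Step 2: send(4) -> val=4, total = 2+4 = 6, yield 6.
Step 3: send(5) -> val=5, total = 6+5 = 11, yield 11.
Therefore result = 11.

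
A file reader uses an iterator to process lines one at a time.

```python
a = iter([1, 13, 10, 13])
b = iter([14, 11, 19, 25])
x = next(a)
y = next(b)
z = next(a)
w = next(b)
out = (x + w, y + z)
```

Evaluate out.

Step 1: a iterates [1, 13, 10, 13], b iterates [14, 11, 19, 25].
Step 2: x = next(a) = 1, y = next(b) = 14.
Step 3: z = next(a) = 13, w = next(b) = 11.
Step 4: out = (1 + 11, 14 + 13) = (12, 27).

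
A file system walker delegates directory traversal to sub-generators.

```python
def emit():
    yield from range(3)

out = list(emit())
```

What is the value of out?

Step 1: yield from delegates to the iterable, yielding each element.
Step 2: Collected values: [0, 1, 2].
Therefore out = [0, 1, 2].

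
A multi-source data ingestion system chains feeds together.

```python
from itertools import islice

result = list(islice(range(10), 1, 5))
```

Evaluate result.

Step 1: islice(range(10), 1, 5) takes elements at indices [1, 5).
Step 2: Elements: [1, 2, 3, 4].
Therefore result = [1, 2, 3, 4].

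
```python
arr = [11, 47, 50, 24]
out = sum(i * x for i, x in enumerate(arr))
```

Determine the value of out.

Step 1: Compute i * x for each (i, x) in enumerate([11, 47, 50, 24]):
  i=0, x=11: 0*11 = 0
  i=1, x=47: 1*47 = 47
  i=2, x=50: 2*50 = 100
  i=3, x=24: 3*24 = 72
Step 2: sum = 0 + 47 + 100 + 72 = 219.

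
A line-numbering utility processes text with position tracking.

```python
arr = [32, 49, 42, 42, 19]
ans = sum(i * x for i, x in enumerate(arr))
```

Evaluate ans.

Step 1: Compute i * x for each (i, x) in enumerate([32, 49, 42, 42, 19]):
  i=0, x=32: 0*32 = 0
  i=1, x=49: 1*49 = 49
  i=2, x=42: 2*42 = 84
  i=3, x=42: 3*42 = 126
  i=4, x=19: 4*19 = 76
Step 2: sum = 0 + 49 + 84 + 126 + 76 = 335.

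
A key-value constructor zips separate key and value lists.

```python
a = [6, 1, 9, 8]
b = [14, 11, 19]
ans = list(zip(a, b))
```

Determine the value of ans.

Step 1: zip stops at shortest (len(a)=4, len(b)=3):
  Index 0: (6, 14)
  Index 1: (1, 11)
  Index 2: (9, 19)
Step 2: Last element of a (8) has no pair, dropped.
Therefore ans = [(6, 14), (1, 11), (9, 19)].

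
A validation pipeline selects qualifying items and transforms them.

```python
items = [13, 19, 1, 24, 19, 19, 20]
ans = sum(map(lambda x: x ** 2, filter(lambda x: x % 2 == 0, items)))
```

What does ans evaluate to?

Step 1: Filter even numbers from [13, 19, 1, 24, 19, 19, 20]: [24, 20]
Step 2: Square each: [576, 400]
Step 3: Sum = 976.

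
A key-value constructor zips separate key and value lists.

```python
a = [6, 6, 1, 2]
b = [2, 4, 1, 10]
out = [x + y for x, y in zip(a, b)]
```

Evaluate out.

Step 1: Add corresponding elements:
  6 + 2 = 8
  6 + 4 = 10
  1 + 1 = 2
  2 + 10 = 12
Therefore out = [8, 10, 2, 12].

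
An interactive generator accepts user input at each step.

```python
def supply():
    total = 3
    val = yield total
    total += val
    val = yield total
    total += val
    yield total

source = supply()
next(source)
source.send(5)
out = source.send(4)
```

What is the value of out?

Step 1: next() -> yield total=3.
Step 2: send(5) -> val=5, total = 3+5 = 8, yield 8.
Step 3: send(4) -> val=4, total = 8+4 = 12, yield 12.
Therefore out = 12.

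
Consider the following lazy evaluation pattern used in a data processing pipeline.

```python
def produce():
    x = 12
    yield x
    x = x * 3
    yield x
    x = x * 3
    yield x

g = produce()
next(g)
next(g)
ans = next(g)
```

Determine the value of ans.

Step 1: Trace through generator execution:
  Yield 1: x starts at 12, yield 12
  Yield 2: x = 12 * 3 = 36, yield 36
  Yield 3: x = 36 * 3 = 108, yield 108
Step 2: First next() gets 12, second next() gets the second value, third next() yields 108.
Therefore ans = 108.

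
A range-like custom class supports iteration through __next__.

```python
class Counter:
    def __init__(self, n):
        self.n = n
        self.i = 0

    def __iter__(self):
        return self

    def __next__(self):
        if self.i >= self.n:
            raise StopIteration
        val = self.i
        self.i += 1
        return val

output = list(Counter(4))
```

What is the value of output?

Step 1: Counter(4) creates an iterator counting 0 to 3.
Step 2: list() consumes all values: [0, 1, 2, 3].
Therefore output = [0, 1, 2, 3].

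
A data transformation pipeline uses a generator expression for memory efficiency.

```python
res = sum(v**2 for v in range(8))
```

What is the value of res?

Step 1: Compute v**2 for each v in range(8):
  v=0: 0**2 = 0
  v=1: 1**2 = 1
  v=2: 2**2 = 4
  v=3: 3**2 = 9
  v=4: 4**2 = 16
  v=5: 5**2 = 25
  v=6: 6**2 = 36
  v=7: 7**2 = 49
Step 2: sum = 0 + 1 + 4 + 9 + 16 + 25 + 36 + 49 = 140.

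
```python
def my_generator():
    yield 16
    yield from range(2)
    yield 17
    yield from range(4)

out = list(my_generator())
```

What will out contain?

Step 1: Trace yields in order:
  yield 16
  yield 0
  yield 1
  yield 17
  yield 0
  yield 1
  yield 2
  yield 3
Therefore out = [16, 0, 1, 17, 0, 1, 2, 3].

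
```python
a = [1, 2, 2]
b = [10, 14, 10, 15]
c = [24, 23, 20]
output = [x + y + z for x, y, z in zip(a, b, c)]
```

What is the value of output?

Step 1: zip three lists (truncates to shortest, len=3):
  1 + 10 + 24 = 35
  2 + 14 + 23 = 39
  2 + 10 + 20 = 32
Therefore output = [35, 39, 32].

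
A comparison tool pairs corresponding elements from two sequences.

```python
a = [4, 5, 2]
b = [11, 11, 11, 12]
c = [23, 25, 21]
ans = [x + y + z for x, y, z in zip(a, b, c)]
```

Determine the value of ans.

Step 1: zip three lists (truncates to shortest, len=3):
  4 + 11 + 23 = 38
  5 + 11 + 25 = 41
  2 + 11 + 21 = 34
Therefore ans = [38, 41, 34].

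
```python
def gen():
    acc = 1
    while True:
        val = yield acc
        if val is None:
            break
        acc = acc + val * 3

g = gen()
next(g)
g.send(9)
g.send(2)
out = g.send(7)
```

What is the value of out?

Step 1: next() -> yield acc=1.
Step 2: send(9) -> val=9, acc = 1 + 9*3 = 28, yield 28.
Step 3: send(2) -> val=2, acc = 28 + 2*3 = 34, yield 34.
Step 4: send(7) -> val=7, acc = 34 + 7*3 = 55, yield 55.
Therefore out = 55.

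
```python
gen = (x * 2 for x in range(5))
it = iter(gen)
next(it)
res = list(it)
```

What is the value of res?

Step 1: Generator produces [0, 2, 4, 6, 8].
Step 2: next(it) consumes first element (0).
Step 3: list(it) collects remaining: [2, 4, 6, 8].
Therefore res = [2, 4, 6, 8].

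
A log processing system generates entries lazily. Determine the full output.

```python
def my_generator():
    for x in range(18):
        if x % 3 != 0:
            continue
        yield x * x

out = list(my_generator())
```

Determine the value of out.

Step 1: Only yield x**2 when x is divisible by 3:
  x=0: 0 % 3 == 0, yield 0**2 = 0
  x=3: 3 % 3 == 0, yield 3**2 = 9
  x=6: 6 % 3 == 0, yield 6**2 = 36
  x=9: 9 % 3 == 0, yield 9**2 = 81
  x=12: 12 % 3 == 0, yield 12**2 = 144
  x=15: 15 % 3 == 0, yield 15**2 = 225
Therefore out = [0, 9, 36, 81, 144, 225].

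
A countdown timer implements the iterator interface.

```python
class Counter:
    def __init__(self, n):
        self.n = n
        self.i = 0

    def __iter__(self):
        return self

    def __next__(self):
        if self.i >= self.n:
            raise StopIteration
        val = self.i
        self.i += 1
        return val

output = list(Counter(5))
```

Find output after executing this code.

Step 1: Counter(5) creates an iterator counting 0 to 4.
Step 2: list() consumes all values: [0, 1, 2, 3, 4].
Therefore output = [0, 1, 2, 3, 4].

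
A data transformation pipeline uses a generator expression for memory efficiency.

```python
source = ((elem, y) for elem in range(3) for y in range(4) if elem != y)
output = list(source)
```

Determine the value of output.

Step 1: Nested generator over range(3) x range(4) where elem != y:
  (0, 0): excluded (elem == y)
  (0, 1): included
  (0, 2): included
  (0, 3): included
  (1, 0): included
  (1, 1): excluded (elem == y)
  (1, 2): included
  (1, 3): included
  (2, 0): included
  (2, 1): included
  (2, 2): excluded (elem == y)
  (2, 3): included
Therefore output = [(0, 1), (0, 2), (0, 3), (1, 0), (1, 2), (1, 3), (2, 0), (2, 1), (2, 3)].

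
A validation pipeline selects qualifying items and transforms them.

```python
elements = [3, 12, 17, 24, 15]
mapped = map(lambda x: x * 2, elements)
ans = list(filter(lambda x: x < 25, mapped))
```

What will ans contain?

Step 1: Map x * 2:
  3 -> 6
  12 -> 24
  17 -> 34
  24 -> 48
  15 -> 30
Step 2: Filter for < 25:
  6: kept
  24: kept
  34: removed
  48: removed
  30: removed
Therefore ans = [6, 24].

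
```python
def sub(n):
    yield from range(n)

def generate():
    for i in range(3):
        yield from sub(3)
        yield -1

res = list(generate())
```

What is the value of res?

Step 1: For each i in range(3):
  i=0: yield from sub(3) -> [0, 1, 2], then yield -1
  i=1: yield from sub(3) -> [0, 1, 2], then yield -1
  i=2: yield from sub(3) -> [0, 1, 2], then yield -1
Therefore res = [0, 1, 2, -1, 0, 1, 2, -1, 0, 1, 2, -1].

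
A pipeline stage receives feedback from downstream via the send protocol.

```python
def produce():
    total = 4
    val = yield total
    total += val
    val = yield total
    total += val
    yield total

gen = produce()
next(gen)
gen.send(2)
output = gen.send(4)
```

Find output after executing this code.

Step 1: next() -> yield total=4.
Step 2: send(2) -> val=2, total = 4+2 = 6, yield 6.
Step 3: send(4) -> val=4, total = 6+4 = 10, yield 10.
Therefore output = 10.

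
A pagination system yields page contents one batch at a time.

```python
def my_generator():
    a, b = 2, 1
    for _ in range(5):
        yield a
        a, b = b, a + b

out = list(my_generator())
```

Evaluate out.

Step 1: Fibonacci-like sequence starting with a=2, b=1:
  Iteration 1: yield a=2, then a,b = 1,3
  Iteration 2: yield a=1, then a,b = 3,4
  Iteration 3: yield a=3, then a,b = 4,7
  Iteration 4: yield a=4, then a,b = 7,11
  Iteration 5: yield a=7, then a,b = 11,18
Therefore out = [2, 1, 3, 4, 7].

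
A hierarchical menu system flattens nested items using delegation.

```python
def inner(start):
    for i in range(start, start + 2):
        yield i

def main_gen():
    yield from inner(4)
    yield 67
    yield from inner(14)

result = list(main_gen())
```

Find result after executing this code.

Step 1: main_gen() delegates to inner(4):
  yield 4
  yield 5
Step 2: yield 67
Step 3: Delegates to inner(14):
  yield 14
  yield 15
Therefore result = [4, 5, 67, 14, 15].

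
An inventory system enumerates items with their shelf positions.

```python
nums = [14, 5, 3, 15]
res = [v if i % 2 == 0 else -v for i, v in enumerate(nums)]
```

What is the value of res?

Step 1: For each (i, v), keep v if i is even, negate if odd:
  i=0 (even): keep 14
  i=1 (odd): negate to -5
  i=2 (even): keep 3
  i=3 (odd): negate to -15
Therefore res = [14, -5, 3, -15].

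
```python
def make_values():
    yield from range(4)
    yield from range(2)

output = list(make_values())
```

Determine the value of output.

Step 1: Trace yields in order:
  yield 0
  yield 1
  yield 2
  yield 3
  yield 0
  yield 1
Therefore output = [0, 1, 2, 3, 0, 1].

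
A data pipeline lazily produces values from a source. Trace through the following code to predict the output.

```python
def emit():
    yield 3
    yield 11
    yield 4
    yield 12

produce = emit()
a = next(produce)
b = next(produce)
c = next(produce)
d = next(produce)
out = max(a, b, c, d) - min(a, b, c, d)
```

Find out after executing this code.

Step 1: Create generator and consume all values:
  a = next(produce) = 3
  b = next(produce) = 11
  c = next(produce) = 4
  d = next(produce) = 12
Step 2: max = 12, min = 3, out = 12 - 3 = 9.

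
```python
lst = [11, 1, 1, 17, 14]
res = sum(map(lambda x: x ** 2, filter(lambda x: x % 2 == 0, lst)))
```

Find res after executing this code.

Step 1: Filter even numbers from [11, 1, 1, 17, 14]: [14]
Step 2: Square each: [196]
Step 3: Sum = 196.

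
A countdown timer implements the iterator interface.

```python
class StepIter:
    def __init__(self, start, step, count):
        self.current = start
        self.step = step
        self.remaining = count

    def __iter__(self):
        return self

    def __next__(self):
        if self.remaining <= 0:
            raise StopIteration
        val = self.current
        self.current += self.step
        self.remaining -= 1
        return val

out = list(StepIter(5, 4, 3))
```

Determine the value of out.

Step 1: StepIter starts at 5, increments by 4, for 3 steps:
  Yield 5, then current += 4
  Yield 9, then current += 4
  Yield 13, then current += 4
Therefore out = [5, 9, 13].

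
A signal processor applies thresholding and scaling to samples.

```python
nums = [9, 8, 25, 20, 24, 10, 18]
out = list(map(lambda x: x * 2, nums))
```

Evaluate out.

Step 1: Apply lambda x: x * 2 to each element:
  9 -> 18
  8 -> 16
  25 -> 50
  20 -> 40
  24 -> 48
  10 -> 20
  18 -> 36
Therefore out = [18, 16, 50, 40, 48, 20, 36].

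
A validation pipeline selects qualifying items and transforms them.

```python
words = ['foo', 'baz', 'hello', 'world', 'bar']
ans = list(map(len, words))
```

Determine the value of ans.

Step 1: Map len() to each word:
  'foo' -> 3
  'baz' -> 3
  'hello' -> 5
  'world' -> 5
  'bar' -> 3
Therefore ans = [3, 3, 5, 5, 3].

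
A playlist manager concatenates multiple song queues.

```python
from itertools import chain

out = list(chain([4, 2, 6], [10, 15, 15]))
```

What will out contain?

Step 1: chain() concatenates iterables: [4, 2, 6] + [10, 15, 15].
Therefore out = [4, 2, 6, 10, 15, 15].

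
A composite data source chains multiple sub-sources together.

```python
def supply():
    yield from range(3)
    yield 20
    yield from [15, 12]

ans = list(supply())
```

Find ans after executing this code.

Step 1: Trace yields in order:
  yield 0
  yield 1
  yield 2
  yield 20
  yield 15
  yield 12
Therefore ans = [0, 1, 2, 20, 15, 12].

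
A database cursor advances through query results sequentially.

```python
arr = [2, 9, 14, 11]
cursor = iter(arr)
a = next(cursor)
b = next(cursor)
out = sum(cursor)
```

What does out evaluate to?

Step 1: Create iterator over [2, 9, 14, 11].
Step 2: a = next() = 2, b = next() = 9.
Step 3: sum() of remaining [14, 11] = 25.
Therefore out = 25.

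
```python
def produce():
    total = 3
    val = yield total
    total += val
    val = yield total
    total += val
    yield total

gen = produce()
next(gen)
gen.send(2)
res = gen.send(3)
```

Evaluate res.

Step 1: next() -> yield total=3.
Step 2: send(2) -> val=2, total = 3+2 = 5, yield 5.
Step 3: send(3) -> val=3, total = 5+3 = 8, yield 8.
Therefore res = 8.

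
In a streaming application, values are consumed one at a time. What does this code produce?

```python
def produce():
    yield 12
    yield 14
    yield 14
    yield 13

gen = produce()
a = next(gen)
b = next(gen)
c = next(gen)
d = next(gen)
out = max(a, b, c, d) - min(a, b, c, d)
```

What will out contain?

Step 1: Create generator and consume all values:
  a = next(gen) = 12
  b = next(gen) = 14
  c = next(gen) = 14
  d = next(gen) = 13
Step 2: max = 14, min = 12, out = 14 - 12 = 2.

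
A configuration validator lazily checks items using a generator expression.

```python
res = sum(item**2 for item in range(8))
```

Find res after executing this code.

Step 1: Compute item**2 for each item in range(8):
  item=0: 0**2 = 0
  item=1: 1**2 = 1
  item=2: 2**2 = 4
  item=3: 3**2 = 9
  item=4: 4**2 = 16
  item=5: 5**2 = 25
  item=6: 6**2 = 36
  item=7: 7**2 = 49
Step 2: sum = 0 + 1 + 4 + 9 + 16 + 25 + 36 + 49 = 140.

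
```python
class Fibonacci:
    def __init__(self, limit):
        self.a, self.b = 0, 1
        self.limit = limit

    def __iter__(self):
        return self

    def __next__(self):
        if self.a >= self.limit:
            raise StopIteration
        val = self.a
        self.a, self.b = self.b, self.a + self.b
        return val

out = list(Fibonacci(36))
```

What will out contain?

Step 1: Fibonacci-like sequence (a=0, b=1) until >= 36:
  Yield 0, then a,b = 1,1
  Yield 1, then a,b = 1,2
  Yield 1, then a,b = 2,3
  Yield 2, then a,b = 3,5
  Yield 3, then a,b = 5,8
  Yield 5, then a,b = 8,13
  Yield 8, then a,b = 13,21
  Yield 13, then a,b = 21,34
  Yield 21, then a,b = 34,55
  Yield 34, then a,b = 55,89
Step 2: 55 >= 36, stop.
Therefore out = [0, 1, 1, 2, 3, 5, 8, 13, 21, 34].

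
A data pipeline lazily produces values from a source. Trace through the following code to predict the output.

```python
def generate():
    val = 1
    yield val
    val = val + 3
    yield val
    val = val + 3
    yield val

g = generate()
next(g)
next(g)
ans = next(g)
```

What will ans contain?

Step 1: Trace through generator execution:
  Yield 1: val starts at 1, yield 1
  Yield 2: val = 1 + 3 = 4, yield 4
  Yield 3: val = 4 + 3 = 7, yield 7
Step 2: First next() gets 1, second next() gets the second value, third next() yields 7.
Therefore ans = 7.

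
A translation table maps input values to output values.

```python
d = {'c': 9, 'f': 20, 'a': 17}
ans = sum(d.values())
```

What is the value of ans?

Step 1: d.values() = [9, 20, 17].
Step 2: sum = 46.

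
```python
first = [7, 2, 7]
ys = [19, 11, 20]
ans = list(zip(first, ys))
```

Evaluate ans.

Step 1: zip pairs elements at same index:
  Index 0: (7, 19)
  Index 1: (2, 11)
  Index 2: (7, 20)
Therefore ans = [(7, 19), (2, 11), (7, 20)].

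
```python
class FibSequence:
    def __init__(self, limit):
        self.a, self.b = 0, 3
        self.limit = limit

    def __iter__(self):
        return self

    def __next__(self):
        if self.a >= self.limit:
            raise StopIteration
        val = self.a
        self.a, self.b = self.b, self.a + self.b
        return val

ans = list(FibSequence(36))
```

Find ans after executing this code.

Step 1: Fibonacci-like sequence (a=0, b=3) until >= 36:
  Yield 0, then a,b = 3,3
  Yield 3, then a,b = 3,6
  Yield 3, then a,b = 6,9
  Yield 6, then a,b = 9,15
  Yield 9, then a,b = 15,24
  Yield 15, then a,b = 24,39
  Yield 24, then a,b = 39,63
Step 2: 39 >= 36, stop.
Therefore ans = [0, 3, 3, 6, 9, 15, 24].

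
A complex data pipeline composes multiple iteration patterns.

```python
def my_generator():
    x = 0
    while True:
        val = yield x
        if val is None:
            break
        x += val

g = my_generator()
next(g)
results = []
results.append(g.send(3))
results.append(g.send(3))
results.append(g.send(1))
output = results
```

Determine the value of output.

Step 1: next(g) -> yield 0.
Step 2: send(3) -> x = 3, yield 3.
Step 3: send(3) -> x = 6, yield 6.
Step 4: send(1) -> x = 7, yield 7.
Therefore output = [3, 6, 7].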